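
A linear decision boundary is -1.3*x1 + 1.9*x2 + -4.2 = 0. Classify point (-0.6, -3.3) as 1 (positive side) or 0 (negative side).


Compute -1.3 * -0.6 + 1.9 * -3.3 + -4.2
= 0.78 + -6.27 + -4.2
= -9.69
Since -9.69 < 0, the point is on the negative side.

0


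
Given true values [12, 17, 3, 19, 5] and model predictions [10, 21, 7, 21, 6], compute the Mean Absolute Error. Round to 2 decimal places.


Absolute errors: [2, 4, 4, 2, 1]
Sum of absolute errors = 13
MAE = 13 / 5 = 2.60

2.60


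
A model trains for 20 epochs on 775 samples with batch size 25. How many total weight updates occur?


Iterations per epoch = 775 / 25 = 31
Total updates = iterations_per_epoch * epochs
= 31 * 20
= 620

620


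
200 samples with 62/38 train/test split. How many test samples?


Train samples = 200 * 62% = 124
Test samples = 200 - 124
= 76

76


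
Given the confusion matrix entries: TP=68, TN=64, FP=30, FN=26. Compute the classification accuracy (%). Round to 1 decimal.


Accuracy = (TP + TN) / (TP + TN + FP + FN) * 100
= (68 + 64) / (68 + 64 + 30 + 26)
= 132 / 188
= 0.7021
= 70.2%

70.2


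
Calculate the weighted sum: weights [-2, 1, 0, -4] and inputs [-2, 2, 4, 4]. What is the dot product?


Element-wise products:
-2 * -2 = 4
1 * 2 = 2
0 * 4 = 0
-4 * 4 = -16
Sum = 4 + 2 + 0 + -16
= -10

-10


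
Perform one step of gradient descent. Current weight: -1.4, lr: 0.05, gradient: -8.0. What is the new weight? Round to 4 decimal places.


w_new = w_old - lr * gradient
= -1.4 - 0.05 * -8.0
= -1.4 - (-0.4)
= -1.0000

-1.0000


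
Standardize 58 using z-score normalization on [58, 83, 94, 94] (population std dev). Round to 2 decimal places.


Mean = (58 + 83 + 94 + 94) / 4 = 82.25
Variance = sum((x_i - mean)^2) / n = 216.1875
Std = sqrt(216.1875) = 14.7033
Z = (x - mean) / std
= (58 - 82.25) / 14.7033
= -24.25 / 14.7033
= -1.65

-1.65


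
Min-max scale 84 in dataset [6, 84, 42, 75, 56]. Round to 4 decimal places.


Min = 6, Max = 84
Range = 84 - 6 = 78
Scaled = (x - min) / (max - min)
= (84 - 6) / 78
= 78 / 78
= 1.0000

1.0000


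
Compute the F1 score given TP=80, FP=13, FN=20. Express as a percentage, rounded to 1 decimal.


Precision = TP / (TP + FP) = 80 / 93 = 0.8602
Recall = TP / (TP + FN) = 80 / 100 = 0.8
F1 = 2 * P * R / (P + R)
= 2 * 0.8602 * 0.8 / (0.8602 + 0.8)
= 1.3763 / 1.6602
= 0.829
As percentage: 82.9%

82.9


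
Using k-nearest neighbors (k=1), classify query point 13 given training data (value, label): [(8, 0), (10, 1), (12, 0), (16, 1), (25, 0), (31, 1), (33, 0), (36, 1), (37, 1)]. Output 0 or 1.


Distances from query 13:
Point 12 (class 0): distance = 1
K=1 nearest neighbors: classes = [0]
Votes for class 1: 0 / 1
Majority vote => class 0

0


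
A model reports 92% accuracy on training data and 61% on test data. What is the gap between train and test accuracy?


Gap = train_accuracy - test_accuracy
= 92 - 61
= 31%
This large gap strongly indicates overfitting.

31


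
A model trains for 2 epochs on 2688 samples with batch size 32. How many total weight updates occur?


Iterations per epoch = 2688 / 32 = 84
Total updates = iterations_per_epoch * epochs
= 84 * 2
= 168

168


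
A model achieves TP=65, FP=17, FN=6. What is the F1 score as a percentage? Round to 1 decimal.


Precision = TP / (TP + FP) = 65 / 82 = 0.7927
Recall = TP / (TP + FN) = 65 / 71 = 0.9155
F1 = 2 * P * R / (P + R)
= 2 * 0.7927 * 0.9155 / (0.7927 + 0.9155)
= 1.4514 / 1.7082
= 0.8497
As percentage: 85.0%

85.0


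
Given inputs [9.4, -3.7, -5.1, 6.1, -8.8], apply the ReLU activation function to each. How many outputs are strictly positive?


ReLU(x) = max(0, x) for each element:
ReLU(9.4) = 9.4
ReLU(-3.7) = 0
ReLU(-5.1) = 0
ReLU(6.1) = 6.1
ReLU(-8.8) = 0
Active neurons (>0): 2

2


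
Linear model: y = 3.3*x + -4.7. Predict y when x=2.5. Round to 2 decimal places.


y = 3.3 * 2.5 + (-4.7)
= 8.25 + (-4.7)
= 3.55

3.55


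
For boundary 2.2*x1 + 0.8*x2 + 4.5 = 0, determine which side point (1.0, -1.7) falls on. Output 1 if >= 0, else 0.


Compute 2.2 * 1.0 + 0.8 * -1.7 + 4.5
= 2.2 + -1.36 + 4.5
= 5.34
Since 5.34 >= 0, the point is on the positive side.

1


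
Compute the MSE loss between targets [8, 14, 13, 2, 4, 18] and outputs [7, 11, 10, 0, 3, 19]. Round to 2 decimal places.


Differences: [1, 3, 3, 2, 1, -1]
Squared errors: [1, 9, 9, 4, 1, 1]
Sum of squared errors = 25
MSE = 25 / 6 = 4.17

4.17


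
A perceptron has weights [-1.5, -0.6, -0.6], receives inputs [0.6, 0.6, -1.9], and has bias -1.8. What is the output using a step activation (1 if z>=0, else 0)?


z = w . x + b
= -1.5*0.6 + -0.6*0.6 + -0.6*-1.9 + -1.8
= -0.9 + -0.36 + 1.14 + -1.8
= -0.12 + -1.8
= -1.92
Since z = -1.92 < 0, output = 0

0


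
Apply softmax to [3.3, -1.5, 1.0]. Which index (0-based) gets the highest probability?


Softmax is a monotonic transformation, so it preserves the argmax.
We need to find the index of the maximum logit.
Index 0: 3.3
Index 1: -1.5
Index 2: 1.0
Maximum logit = 3.3 at index 0

0


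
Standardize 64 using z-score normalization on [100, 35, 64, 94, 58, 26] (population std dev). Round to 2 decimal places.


Mean = (100 + 35 + 64 + 94 + 58 + 26) / 6 = 62.8333
Variance = sum((x_i - mean)^2) / n = 751.4722
Std = sqrt(751.4722) = 27.413
Z = (x - mean) / std
= (64 - 62.8333) / 27.413
= 1.1667 / 27.413
= 0.04

0.04


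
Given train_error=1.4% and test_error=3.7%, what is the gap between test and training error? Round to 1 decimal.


Generalization gap = test_error - train_error
= 3.7 - 1.4
= 2.3%
A moderate gap.

2.3


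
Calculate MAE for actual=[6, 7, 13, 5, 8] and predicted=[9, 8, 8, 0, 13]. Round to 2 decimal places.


Absolute errors: [3, 1, 5, 5, 5]
Sum of absolute errors = 19
MAE = 19 / 5 = 3.80

3.80


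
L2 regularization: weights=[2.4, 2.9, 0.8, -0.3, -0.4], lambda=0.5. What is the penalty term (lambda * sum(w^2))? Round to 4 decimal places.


Squaring each weight:
2.4^2 = 5.76
2.9^2 = 8.41
0.8^2 = 0.64
(-0.3)^2 = 0.09
(-0.4)^2 = 0.16
Sum of squares = 15.06
Penalty = 0.5 * 15.06 = 7.5300

7.5300


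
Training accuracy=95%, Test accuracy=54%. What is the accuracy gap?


Gap = train_accuracy - test_accuracy
= 95 - 54
= 41%
This large gap strongly indicates overfitting.

41


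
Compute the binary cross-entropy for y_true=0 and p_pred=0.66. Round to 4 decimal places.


For y=0: Loss = -log(1-p)
= -log(1 - 0.66)
= -log(0.34)
= -(-1.0788)
= 1.0788

1.0788


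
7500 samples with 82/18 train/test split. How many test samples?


Train samples = 7500 * 82% = 6150
Test samples = 7500 - 6150
= 1350

1350


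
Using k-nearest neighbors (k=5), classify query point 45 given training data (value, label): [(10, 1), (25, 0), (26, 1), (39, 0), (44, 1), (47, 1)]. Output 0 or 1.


Distances from query 45:
Point 44 (class 1): distance = 1
Point 47 (class 1): distance = 2
Point 39 (class 0): distance = 6
Point 26 (class 1): distance = 19
Point 25 (class 0): distance = 20
K=5 nearest neighbors: classes = [1, 1, 0, 1, 0]
Votes for class 1: 3 / 5
Majority vote => class 1

1


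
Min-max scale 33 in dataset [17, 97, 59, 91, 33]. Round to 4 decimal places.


Min = 17, Max = 97
Range = 97 - 17 = 80
Scaled = (x - min) / (max - min)
= (33 - 17) / 80
= 16 / 80
= 0.2000

0.2000


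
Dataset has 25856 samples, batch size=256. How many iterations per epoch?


Iterations per epoch = dataset_size / batch_size
= 25856 / 256
= 101

101


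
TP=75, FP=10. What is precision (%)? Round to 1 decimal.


Precision = TP / (TP + FP) * 100
= 75 / (75 + 10)
= 75 / 85
= 0.8824
= 88.2%

88.2


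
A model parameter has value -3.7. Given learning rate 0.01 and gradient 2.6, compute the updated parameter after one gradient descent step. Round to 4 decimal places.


w_new = w_old - lr * gradient
= -3.7 - 0.01 * 2.6
= -3.7 - (0.026)
= -3.7260

-3.7260


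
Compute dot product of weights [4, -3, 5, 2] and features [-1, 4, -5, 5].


Element-wise products:
4 * -1 = -4
-3 * 4 = -12
5 * -5 = -25
2 * 5 = 10
Sum = -4 + -12 + -25 + 10
= -31

-31


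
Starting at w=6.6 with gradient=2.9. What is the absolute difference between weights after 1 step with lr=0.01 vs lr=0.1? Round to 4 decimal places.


With lr=0.01: w_new = 6.6 - 0.01 * 2.9 = 6.571
With lr=0.1: w_new = 6.6 - 0.1 * 2.9 = 6.31
Absolute difference = |6.571 - 6.31|
= 0.2610

0.2610


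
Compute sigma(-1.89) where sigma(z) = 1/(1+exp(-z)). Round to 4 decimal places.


sigmoid(z) = 1 / (1 + exp(-z))
exp(-(-1.89)) = exp(1.89) = 6.6194
1 + 6.6194 = 7.6194
1 / 7.6194 = 0.1312

0.1312


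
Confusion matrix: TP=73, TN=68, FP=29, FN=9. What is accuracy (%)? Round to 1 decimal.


Accuracy = (TP + TN) / (TP + TN + FP + FN) * 100
= (73 + 68) / (73 + 68 + 29 + 9)
= 141 / 179
= 0.7877
= 78.8%

78.8


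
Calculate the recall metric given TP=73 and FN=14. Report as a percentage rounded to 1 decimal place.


Recall = TP / (TP + FN) * 100
= 73 / (73 + 14)
= 73 / 87
= 0.8391
= 83.9%

83.9


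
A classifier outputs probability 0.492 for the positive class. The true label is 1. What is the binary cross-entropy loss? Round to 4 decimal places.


For y=1: Loss = -log(p)
= -log(0.492)
= -(-0.7093)
= 0.7093

0.7093


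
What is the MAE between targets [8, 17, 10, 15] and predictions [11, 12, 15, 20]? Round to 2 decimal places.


Absolute errors: [3, 5, 5, 5]
Sum of absolute errors = 18
MAE = 18 / 4 = 4.50

4.50


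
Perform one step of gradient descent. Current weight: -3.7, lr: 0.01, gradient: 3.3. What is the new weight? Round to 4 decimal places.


w_new = w_old - lr * gradient
= -3.7 - 0.01 * 3.3
= -3.7 - (0.033)
= -3.7330

-3.7330


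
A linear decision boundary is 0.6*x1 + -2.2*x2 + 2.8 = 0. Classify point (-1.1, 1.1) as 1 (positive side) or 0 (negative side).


Compute 0.6 * -1.1 + -2.2 * 1.1 + 2.8
= -0.66 + -2.42 + 2.8
= -0.28
Since -0.28 < 0, the point is on the negative side.

0


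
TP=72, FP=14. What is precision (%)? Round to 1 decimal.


Precision = TP / (TP + FP) * 100
= 72 / (72 + 14)
= 72 / 86
= 0.8372
= 83.7%

83.7


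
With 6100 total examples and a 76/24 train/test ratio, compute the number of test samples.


Train samples = 6100 * 76% = 4636
Test samples = 6100 - 4636
= 1464

1464


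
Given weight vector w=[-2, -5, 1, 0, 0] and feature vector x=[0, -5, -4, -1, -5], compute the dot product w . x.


Element-wise products:
-2 * 0 = 0
-5 * -5 = 25
1 * -4 = -4
0 * -1 = 0
0 * -5 = 0
Sum = 0 + 25 + -4 + 0 + 0
= 21

21


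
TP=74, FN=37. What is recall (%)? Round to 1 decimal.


Recall = TP / (TP + FN) * 100
= 74 / (74 + 37)
= 74 / 111
= 0.6667
= 66.7%

66.7


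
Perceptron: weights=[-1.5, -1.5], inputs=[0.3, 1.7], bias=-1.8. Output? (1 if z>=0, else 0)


z = w . x + b
= -1.5*0.3 + -1.5*1.7 + -1.8
= -0.45 + -2.55 + -1.8
= -3.0 + -1.8
= -4.8
Since z = -4.8 < 0, output = 0

0


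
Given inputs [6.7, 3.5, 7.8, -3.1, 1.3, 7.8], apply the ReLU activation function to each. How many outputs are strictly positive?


ReLU(x) = max(0, x) for each element:
ReLU(6.7) = 6.7
ReLU(3.5) = 3.5
ReLU(7.8) = 7.8
ReLU(-3.1) = 0
ReLU(1.3) = 1.3
ReLU(7.8) = 7.8
Active neurons (>0): 5

5


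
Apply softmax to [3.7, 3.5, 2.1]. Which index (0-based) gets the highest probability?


Softmax is a monotonic transformation, so it preserves the argmax.
We need to find the index of the maximum logit.
Index 0: 3.7
Index 1: 3.5
Index 2: 2.1
Maximum logit = 3.7 at index 0

0


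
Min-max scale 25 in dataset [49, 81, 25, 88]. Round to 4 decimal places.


Min = 25, Max = 88
Range = 88 - 25 = 63
Scaled = (x - min) / (max - min)
= (25 - 25) / 63
= 0 / 63
= 0.0000

0.0000


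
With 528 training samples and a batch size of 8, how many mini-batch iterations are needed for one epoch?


Iterations per epoch = dataset_size / batch_size
= 528 / 8
= 66

66


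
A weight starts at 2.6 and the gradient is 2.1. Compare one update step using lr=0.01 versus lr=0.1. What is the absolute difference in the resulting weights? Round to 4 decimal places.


With lr=0.01: w_new = 2.6 - 0.01 * 2.1 = 2.579
With lr=0.1: w_new = 2.6 - 0.1 * 2.1 = 2.39
Absolute difference = |2.579 - 2.39|
= 0.1890

0.1890


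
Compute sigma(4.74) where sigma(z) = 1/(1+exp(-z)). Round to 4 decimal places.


sigmoid(z) = 1 / (1 + exp(-z))
exp(-(4.74)) = exp(-4.74) = 0.0087
1 + 0.0087 = 1.0087
1 / 1.0087 = 0.9913

0.9913


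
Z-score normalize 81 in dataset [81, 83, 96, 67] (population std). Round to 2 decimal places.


Mean = (81 + 83 + 96 + 67) / 4 = 81.75
Variance = sum((x_i - mean)^2) / n = 105.6875
Std = sqrt(105.6875) = 10.2804
Z = (x - mean) / std
= (81 - 81.75) / 10.2804
= -0.75 / 10.2804
= -0.07

-0.07


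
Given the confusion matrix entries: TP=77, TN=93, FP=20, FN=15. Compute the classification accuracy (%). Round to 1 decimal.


Accuracy = (TP + TN) / (TP + TN + FP + FN) * 100
= (77 + 93) / (77 + 93 + 20 + 15)
= 170 / 205
= 0.8293
= 82.9%

82.9


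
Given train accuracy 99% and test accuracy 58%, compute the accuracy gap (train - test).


Gap = train_accuracy - test_accuracy
= 99 - 58
= 41%
This large gap strongly indicates overfitting.

41


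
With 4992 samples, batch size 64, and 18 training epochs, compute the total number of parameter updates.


Iterations per epoch = 4992 / 64 = 78
Total updates = iterations_per_epoch * epochs
= 78 * 18
= 1404

1404


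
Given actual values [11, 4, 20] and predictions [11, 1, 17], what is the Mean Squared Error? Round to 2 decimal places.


Differences: [0, 3, 3]
Squared errors: [0, 9, 9]
Sum of squared errors = 18
MSE = 18 / 3 = 6.00

6.00


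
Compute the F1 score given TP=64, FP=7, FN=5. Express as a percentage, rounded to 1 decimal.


Precision = TP / (TP + FP) = 64 / 71 = 0.9014
Recall = TP / (TP + FN) = 64 / 69 = 0.9275
F1 = 2 * P * R / (P + R)
= 2 * 0.9014 * 0.9275 / (0.9014 + 0.9275)
= 1.6722 / 1.8289
= 0.9143
As percentage: 91.4%

91.4


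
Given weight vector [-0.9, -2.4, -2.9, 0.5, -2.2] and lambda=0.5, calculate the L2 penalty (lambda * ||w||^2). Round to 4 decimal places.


Squaring each weight:
(-0.9)^2 = 0.81
(-2.4)^2 = 5.76
(-2.9)^2 = 8.41
0.5^2 = 0.25
(-2.2)^2 = 4.84
Sum of squares = 20.07
Penalty = 0.5 * 20.07 = 10.0350

10.0350


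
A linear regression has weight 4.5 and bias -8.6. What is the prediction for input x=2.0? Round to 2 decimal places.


y = 4.5 * 2.0 + (-8.6)
= 9.0 + (-8.6)
= 0.40

0.40


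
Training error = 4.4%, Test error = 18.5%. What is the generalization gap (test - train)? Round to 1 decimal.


Generalization gap = test_error - train_error
= 18.5 - 4.4
= 14.1%
A large gap suggests overfitting.

14.1


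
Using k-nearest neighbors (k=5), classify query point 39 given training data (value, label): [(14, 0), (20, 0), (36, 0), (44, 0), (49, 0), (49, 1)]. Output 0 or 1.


Distances from query 39:
Point 36 (class 0): distance = 3
Point 44 (class 0): distance = 5
Point 49 (class 0): distance = 10
Point 49 (class 1): distance = 10
Point 20 (class 0): distance = 19
K=5 nearest neighbors: classes = [0, 0, 0, 1, 0]
Votes for class 1: 1 / 5
Majority vote => class 0

0


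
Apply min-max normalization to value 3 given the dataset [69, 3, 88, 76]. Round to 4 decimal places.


Min = 3, Max = 88
Range = 88 - 3 = 85
Scaled = (x - min) / (max - min)
= (3 - 3) / 85
= 0 / 85
= 0.0000

0.0000


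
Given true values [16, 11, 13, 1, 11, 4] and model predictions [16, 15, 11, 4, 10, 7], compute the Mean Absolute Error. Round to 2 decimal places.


Absolute errors: [0, 4, 2, 3, 1, 3]
Sum of absolute errors = 13
MAE = 13 / 6 = 2.17

2.17


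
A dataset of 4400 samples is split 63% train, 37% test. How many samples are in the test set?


Train samples = 4400 * 63% = 2772
Test samples = 4400 - 2772
= 1628

1628


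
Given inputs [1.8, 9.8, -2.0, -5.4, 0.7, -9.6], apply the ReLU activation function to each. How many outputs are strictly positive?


ReLU(x) = max(0, x) for each element:
ReLU(1.8) = 1.8
ReLU(9.8) = 9.8
ReLU(-2.0) = 0
ReLU(-5.4) = 0
ReLU(0.7) = 0.7
ReLU(-9.6) = 0
Active neurons (>0): 3

3


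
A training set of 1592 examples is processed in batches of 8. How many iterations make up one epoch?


Iterations per epoch = dataset_size / batch_size
= 1592 / 8
= 199

199


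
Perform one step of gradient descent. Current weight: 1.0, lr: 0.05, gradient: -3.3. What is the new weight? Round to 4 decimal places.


w_new = w_old - lr * gradient
= 1.0 - 0.05 * -3.3
= 1.0 - (-0.165)
= 1.1650

1.1650


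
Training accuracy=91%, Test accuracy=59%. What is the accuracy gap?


Gap = train_accuracy - test_accuracy
= 91 - 59
= 32%
This large gap strongly indicates overfitting.

32


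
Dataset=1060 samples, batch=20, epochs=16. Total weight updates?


Iterations per epoch = 1060 / 20 = 53
Total updates = iterations_per_epoch * epochs
= 53 * 16
= 848

848


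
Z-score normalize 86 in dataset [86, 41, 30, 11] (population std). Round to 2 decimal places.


Mean = (86 + 41 + 30 + 11) / 4 = 42.0
Variance = sum((x_i - mean)^2) / n = 760.5
Std = sqrt(760.5) = 27.5772
Z = (x - mean) / std
= (86 - 42.0) / 27.5772
= 44.0 / 27.5772
= 1.60

1.60


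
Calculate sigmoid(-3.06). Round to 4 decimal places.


sigmoid(z) = 1 / (1 + exp(-z))
exp(-(-3.06)) = exp(3.06) = 21.3276
1 + 21.3276 = 22.3276
1 / 22.3276 = 0.0448

0.0448


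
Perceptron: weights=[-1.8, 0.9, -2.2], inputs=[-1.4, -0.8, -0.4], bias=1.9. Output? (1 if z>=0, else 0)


z = w . x + b
= -1.8*-1.4 + 0.9*-0.8 + -2.2*-0.4 + 1.9
= 2.52 + -0.72 + 0.88 + 1.9
= 2.68 + 1.9
= 4.58
Since z = 4.58 >= 0, output = 1

1


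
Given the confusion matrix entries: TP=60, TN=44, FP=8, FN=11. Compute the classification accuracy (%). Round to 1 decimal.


Accuracy = (TP + TN) / (TP + TN + FP + FN) * 100
= (60 + 44) / (60 + 44 + 8 + 11)
= 104 / 123
= 0.8455
= 84.6%

84.6


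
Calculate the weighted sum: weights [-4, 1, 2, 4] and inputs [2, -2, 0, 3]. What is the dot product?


Element-wise products:
-4 * 2 = -8
1 * -2 = -2
2 * 0 = 0
4 * 3 = 12
Sum = -8 + -2 + 0 + 12
= 2

2


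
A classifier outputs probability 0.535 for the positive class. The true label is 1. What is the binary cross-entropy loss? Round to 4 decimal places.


For y=1: Loss = -log(p)
= -log(0.535)
= -(-0.6255)
= 0.6255

0.6255


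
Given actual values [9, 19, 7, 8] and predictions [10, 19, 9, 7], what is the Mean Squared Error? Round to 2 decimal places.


Differences: [-1, 0, -2, 1]
Squared errors: [1, 0, 4, 1]
Sum of squared errors = 6
MSE = 6 / 4 = 1.50

1.50


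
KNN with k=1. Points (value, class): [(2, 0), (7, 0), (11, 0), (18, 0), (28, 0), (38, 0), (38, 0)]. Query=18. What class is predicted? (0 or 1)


Distances from query 18:
Point 18 (class 0): distance = 0
K=1 nearest neighbors: classes = [0]
Votes for class 1: 0 / 1
Majority vote => class 0

0


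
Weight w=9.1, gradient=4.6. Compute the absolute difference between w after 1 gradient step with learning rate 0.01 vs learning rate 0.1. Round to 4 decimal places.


With lr=0.01: w_new = 9.1 - 0.01 * 4.6 = 9.054
With lr=0.1: w_new = 9.1 - 0.1 * 4.6 = 8.64
Absolute difference = |9.054 - 8.64|
= 0.4140

0.4140


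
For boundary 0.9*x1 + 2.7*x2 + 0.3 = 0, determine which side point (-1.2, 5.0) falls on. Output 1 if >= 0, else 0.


Compute 0.9 * -1.2 + 2.7 * 5.0 + 0.3
= -1.08 + 13.5 + 0.3
= 12.72
Since 12.72 >= 0, the point is on the positive side.

1


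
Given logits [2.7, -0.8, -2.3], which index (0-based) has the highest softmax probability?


Softmax is a monotonic transformation, so it preserves the argmax.
We need to find the index of the maximum logit.
Index 0: 2.7
Index 1: -0.8
Index 2: -2.3
Maximum logit = 2.7 at index 0

0


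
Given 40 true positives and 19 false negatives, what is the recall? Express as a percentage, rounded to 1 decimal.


Recall = TP / (TP + FN) * 100
= 40 / (40 + 19)
= 40 / 59
= 0.678
= 67.8%

67.8


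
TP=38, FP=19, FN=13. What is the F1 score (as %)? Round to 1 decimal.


Precision = TP / (TP + FP) = 38 / 57 = 0.6667
Recall = TP / (TP + FN) = 38 / 51 = 0.7451
F1 = 2 * P * R / (P + R)
= 2 * 0.6667 * 0.7451 / (0.6667 + 0.7451)
= 0.9935 / 1.4118
= 0.7037
As percentage: 70.4%

70.4


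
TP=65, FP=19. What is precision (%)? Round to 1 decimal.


Precision = TP / (TP + FP) * 100
= 65 / (65 + 19)
= 65 / 84
= 0.7738
= 77.4%

77.4


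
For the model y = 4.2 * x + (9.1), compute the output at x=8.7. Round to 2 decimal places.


y = 4.2 * 8.7 + (9.1)
= 36.54 + (9.1)
= 45.64

45.64


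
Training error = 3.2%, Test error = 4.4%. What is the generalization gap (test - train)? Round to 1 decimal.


Generalization gap = test_error - train_error
= 4.4 - 3.2
= 1.2%
A small gap suggests good generalization.

1.2


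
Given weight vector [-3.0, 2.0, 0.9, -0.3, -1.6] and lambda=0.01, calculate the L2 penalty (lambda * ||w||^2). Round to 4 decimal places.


Squaring each weight:
(-3.0)^2 = 9.0
2.0^2 = 4.0
0.9^2 = 0.81
(-0.3)^2 = 0.09
(-1.6)^2 = 2.56
Sum of squares = 16.46
Penalty = 0.01 * 16.46 = 0.1646

0.1646


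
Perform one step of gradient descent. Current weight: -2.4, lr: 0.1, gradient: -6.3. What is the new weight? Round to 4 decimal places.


w_new = w_old - lr * gradient
= -2.4 - 0.1 * -6.3
= -2.4 - (-0.63)
= -1.7700

-1.7700


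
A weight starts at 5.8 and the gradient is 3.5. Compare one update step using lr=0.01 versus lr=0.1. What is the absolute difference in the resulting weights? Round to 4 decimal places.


With lr=0.01: w_new = 5.8 - 0.01 * 3.5 = 5.765
With lr=0.1: w_new = 5.8 - 0.1 * 3.5 = 5.45
Absolute difference = |5.765 - 5.45|
= 0.3150

0.3150


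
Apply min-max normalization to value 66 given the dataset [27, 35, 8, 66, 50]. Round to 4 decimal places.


Min = 8, Max = 66
Range = 66 - 8 = 58
Scaled = (x - min) / (max - min)
= (66 - 8) / 58
= 58 / 58
= 1.0000

1.0000


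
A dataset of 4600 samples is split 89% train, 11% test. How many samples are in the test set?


Train samples = 4600 * 89% = 4094
Test samples = 4600 - 4094
= 506

506


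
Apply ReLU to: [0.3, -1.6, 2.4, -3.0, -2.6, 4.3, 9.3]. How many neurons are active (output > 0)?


ReLU(x) = max(0, x) for each element:
ReLU(0.3) = 0.3
ReLU(-1.6) = 0
ReLU(2.4) = 2.4
ReLU(-3.0) = 0
ReLU(-2.6) = 0
ReLU(4.3) = 4.3
ReLU(9.3) = 9.3
Active neurons (>0): 4

4


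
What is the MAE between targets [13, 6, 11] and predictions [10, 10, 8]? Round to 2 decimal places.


Absolute errors: [3, 4, 3]
Sum of absolute errors = 10
MAE = 10 / 3 = 3.33

3.33


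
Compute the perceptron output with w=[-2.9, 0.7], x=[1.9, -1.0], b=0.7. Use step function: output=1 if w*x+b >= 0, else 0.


z = w . x + b
= -2.9*1.9 + 0.7*-1.0 + 0.7
= -5.51 + -0.7 + 0.7
= -6.21 + 0.7
= -5.51
Since z = -5.51 < 0, output = 0

0


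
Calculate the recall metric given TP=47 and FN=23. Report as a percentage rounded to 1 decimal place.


Recall = TP / (TP + FN) * 100
= 47 / (47 + 23)
= 47 / 70
= 0.6714
= 67.1%

67.1


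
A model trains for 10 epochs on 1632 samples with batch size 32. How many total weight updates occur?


Iterations per epoch = 1632 / 32 = 51
Total updates = iterations_per_epoch * epochs
= 51 * 10
= 510

510


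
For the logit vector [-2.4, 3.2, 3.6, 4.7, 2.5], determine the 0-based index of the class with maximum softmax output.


Softmax is a monotonic transformation, so it preserves the argmax.
We need to find the index of the maximum logit.
Index 0: -2.4
Index 1: 3.2
Index 2: 3.6
Index 3: 4.7
Index 4: 2.5
Maximum logit = 4.7 at index 3

3


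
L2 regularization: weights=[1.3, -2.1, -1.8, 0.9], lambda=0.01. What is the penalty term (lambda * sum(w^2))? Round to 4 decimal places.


Squaring each weight:
1.3^2 = 1.69
(-2.1)^2 = 4.41
(-1.8)^2 = 3.24
0.9^2 = 0.81
Sum of squares = 10.15
Penalty = 0.01 * 10.15 = 0.1015

0.1015


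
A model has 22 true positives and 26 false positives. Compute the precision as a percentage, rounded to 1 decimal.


Precision = TP / (TP + FP) * 100
= 22 / (22 + 26)
= 22 / 48
= 0.4583
= 45.8%

45.8


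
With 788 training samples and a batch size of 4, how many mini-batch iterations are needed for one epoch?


Iterations per epoch = dataset_size / batch_size
= 788 / 4
= 197

197


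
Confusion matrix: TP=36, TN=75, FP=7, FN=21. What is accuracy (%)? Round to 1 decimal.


Accuracy = (TP + TN) / (TP + TN + FP + FN) * 100
= (36 + 75) / (36 + 75 + 7 + 21)
= 111 / 139
= 0.7986
= 79.9%

79.9


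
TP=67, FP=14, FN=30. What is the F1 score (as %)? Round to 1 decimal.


Precision = TP / (TP + FP) = 67 / 81 = 0.8272
Recall = TP / (TP + FN) = 67 / 97 = 0.6907
F1 = 2 * P * R / (P + R)
= 2 * 0.8272 * 0.6907 / (0.8272 + 0.6907)
= 1.1427 / 1.5179
= 0.7528
As percentage: 75.3%

75.3


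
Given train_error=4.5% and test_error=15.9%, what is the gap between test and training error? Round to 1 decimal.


Generalization gap = test_error - train_error
= 15.9 - 4.5
= 11.4%
A large gap suggests overfitting.

11.4


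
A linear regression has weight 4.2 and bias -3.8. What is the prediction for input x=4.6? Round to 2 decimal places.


y = 4.2 * 4.6 + (-3.8)
= 19.32 + (-3.8)
= 15.52

15.52


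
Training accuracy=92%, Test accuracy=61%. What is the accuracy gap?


Gap = train_accuracy - test_accuracy
= 92 - 61
= 31%
This large gap strongly indicates overfitting.

31


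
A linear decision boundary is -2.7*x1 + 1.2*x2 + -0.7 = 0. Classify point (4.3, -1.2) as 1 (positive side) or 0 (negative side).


Compute -2.7 * 4.3 + 1.2 * -1.2 + -0.7
= -11.61 + -1.44 + -0.7
= -13.75
Since -13.75 < 0, the point is on the negative side.

0


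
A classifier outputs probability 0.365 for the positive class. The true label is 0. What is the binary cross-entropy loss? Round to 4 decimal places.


For y=0: Loss = -log(1-p)
= -log(1 - 0.365)
= -log(0.635)
= -(-0.4541)
= 0.4541

0.4541


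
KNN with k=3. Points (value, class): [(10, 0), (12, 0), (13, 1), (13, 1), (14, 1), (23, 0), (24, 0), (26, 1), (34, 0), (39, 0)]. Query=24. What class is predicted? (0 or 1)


Distances from query 24:
Point 24 (class 0): distance = 0
Point 23 (class 0): distance = 1
Point 26 (class 1): distance = 2
K=3 nearest neighbors: classes = [0, 0, 1]
Votes for class 1: 1 / 3
Majority vote => class 0

0


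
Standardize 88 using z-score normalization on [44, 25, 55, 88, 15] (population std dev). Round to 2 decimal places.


Mean = (44 + 25 + 55 + 88 + 15) / 5 = 45.4
Variance = sum((x_i - mean)^2) / n = 649.84
Std = sqrt(649.84) = 25.492
Z = (x - mean) / std
= (88 - 45.4) / 25.492
= 42.6 / 25.492
= 1.67

1.67


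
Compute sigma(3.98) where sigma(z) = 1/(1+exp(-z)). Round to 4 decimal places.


sigmoid(z) = 1 / (1 + exp(-z))
exp(-(3.98)) = exp(-3.98) = 0.0187
1 + 0.0187 = 1.0187
1 / 1.0187 = 0.9817

0.9817


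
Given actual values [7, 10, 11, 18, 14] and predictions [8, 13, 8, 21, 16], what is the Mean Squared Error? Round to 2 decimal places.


Differences: [-1, -3, 3, -3, -2]
Squared errors: [1, 9, 9, 9, 4]
Sum of squared errors = 32
MSE = 32 / 5 = 6.40

6.40


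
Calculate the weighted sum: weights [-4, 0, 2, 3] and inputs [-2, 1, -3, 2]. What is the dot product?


Element-wise products:
-4 * -2 = 8
0 * 1 = 0
2 * -3 = -6
3 * 2 = 6
Sum = 8 + 0 + -6 + 6
= 8

8


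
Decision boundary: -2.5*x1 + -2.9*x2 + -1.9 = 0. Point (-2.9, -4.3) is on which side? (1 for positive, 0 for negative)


Compute -2.5 * -2.9 + -2.9 * -4.3 + -1.9
= 7.25 + 12.47 + -1.9
= 17.82
Since 17.82 >= 0, the point is on the positive side.

1


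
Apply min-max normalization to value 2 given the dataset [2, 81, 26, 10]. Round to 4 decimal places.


Min = 2, Max = 81
Range = 81 - 2 = 79
Scaled = (x - min) / (max - min)
= (2 - 2) / 79
= 0 / 79
= 0.0000

0.0000


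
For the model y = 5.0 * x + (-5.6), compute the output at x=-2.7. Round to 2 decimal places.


y = 5.0 * -2.7 + (-5.6)
= -13.5 + (-5.6)
= -19.10

-19.10


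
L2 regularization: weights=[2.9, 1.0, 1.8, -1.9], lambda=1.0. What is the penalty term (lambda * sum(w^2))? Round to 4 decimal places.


Squaring each weight:
2.9^2 = 8.41
1.0^2 = 1.0
1.8^2 = 3.24
(-1.9)^2 = 3.61
Sum of squares = 16.26
Penalty = 1.0 * 16.26 = 16.2600

16.2600


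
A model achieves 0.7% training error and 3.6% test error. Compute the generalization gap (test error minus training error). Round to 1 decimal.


Generalization gap = test_error - train_error
= 3.6 - 0.7
= 2.9%
A moderate gap.

2.9


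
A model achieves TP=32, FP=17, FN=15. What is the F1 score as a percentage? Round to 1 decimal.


Precision = TP / (TP + FP) = 32 / 49 = 0.6531
Recall = TP / (TP + FN) = 32 / 47 = 0.6809
F1 = 2 * P * R / (P + R)
= 2 * 0.6531 * 0.6809 / (0.6531 + 0.6809)
= 0.8893 / 1.3339
= 0.6667
As percentage: 66.7%

66.7


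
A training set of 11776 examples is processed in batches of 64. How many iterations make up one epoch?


Iterations per epoch = dataset_size / batch_size
= 11776 / 64
= 184

184


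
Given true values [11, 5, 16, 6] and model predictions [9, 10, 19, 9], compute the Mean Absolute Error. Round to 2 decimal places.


Absolute errors: [2, 5, 3, 3]
Sum of absolute errors = 13
MAE = 13 / 4 = 3.25

3.25


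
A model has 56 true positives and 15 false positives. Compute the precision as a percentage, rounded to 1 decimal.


Precision = TP / (TP + FP) * 100
= 56 / (56 + 15)
= 56 / 71
= 0.7887
= 78.9%

78.9


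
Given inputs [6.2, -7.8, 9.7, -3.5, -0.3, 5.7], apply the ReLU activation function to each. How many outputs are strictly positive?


ReLU(x) = max(0, x) for each element:
ReLU(6.2) = 6.2
ReLU(-7.8) = 0
ReLU(9.7) = 9.7
ReLU(-3.5) = 0
ReLU(-0.3) = 0
ReLU(5.7) = 5.7
Active neurons (>0): 3

3


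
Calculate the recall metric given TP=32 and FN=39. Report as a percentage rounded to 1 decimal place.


Recall = TP / (TP + FN) * 100
= 32 / (32 + 39)
= 32 / 71
= 0.4507
= 45.1%

45.1


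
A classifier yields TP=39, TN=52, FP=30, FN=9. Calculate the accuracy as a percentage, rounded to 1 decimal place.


Accuracy = (TP + TN) / (TP + TN + FP + FN) * 100
= (39 + 52) / (39 + 52 + 30 + 9)
= 91 / 130
= 0.7
= 70.0%

70.0


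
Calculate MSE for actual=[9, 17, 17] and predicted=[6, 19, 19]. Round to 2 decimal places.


Differences: [3, -2, -2]
Squared errors: [9, 4, 4]
Sum of squared errors = 17
MSE = 17 / 3 = 5.67

5.67


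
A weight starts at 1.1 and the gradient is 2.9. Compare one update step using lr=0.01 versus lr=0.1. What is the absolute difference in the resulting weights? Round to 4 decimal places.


With lr=0.01: w_new = 1.1 - 0.01 * 2.9 = 1.071
With lr=0.1: w_new = 1.1 - 0.1 * 2.9 = 0.81
Absolute difference = |1.071 - 0.81|
= 0.2610

0.2610


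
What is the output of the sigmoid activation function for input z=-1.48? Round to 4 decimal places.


sigmoid(z) = 1 / (1 + exp(-z))
exp(-(-1.48)) = exp(1.48) = 4.3929
1 + 4.3929 = 5.3929
1 / 5.3929 = 0.1854

0.1854


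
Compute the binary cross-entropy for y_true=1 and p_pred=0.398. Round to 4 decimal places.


For y=1: Loss = -log(p)
= -log(0.398)
= -(-0.9213)
= 0.9213

0.9213


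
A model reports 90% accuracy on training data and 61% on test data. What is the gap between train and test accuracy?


Gap = train_accuracy - test_accuracy
= 90 - 61
= 29%
This large gap strongly indicates overfitting.

29


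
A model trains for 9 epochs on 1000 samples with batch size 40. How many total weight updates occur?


Iterations per epoch = 1000 / 40 = 25
Total updates = iterations_per_epoch * epochs
= 25 * 9
= 225

225


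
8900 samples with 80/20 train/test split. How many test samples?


Train samples = 8900 * 80% = 7120
Test samples = 8900 - 7120
= 1780

1780


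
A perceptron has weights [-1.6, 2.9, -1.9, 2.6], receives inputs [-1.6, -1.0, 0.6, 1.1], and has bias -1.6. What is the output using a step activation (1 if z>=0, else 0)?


z = w . x + b
= -1.6*-1.6 + 2.9*-1.0 + -1.9*0.6 + 2.6*1.1 + -1.6
= 2.56 + -2.9 + -1.14 + 2.86 + -1.6
= 1.38 + -1.6
= -0.22
Since z = -0.22 < 0, output = 0

0


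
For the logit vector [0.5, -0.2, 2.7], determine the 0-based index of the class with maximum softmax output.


Softmax is a monotonic transformation, so it preserves the argmax.
We need to find the index of the maximum logit.
Index 0: 0.5
Index 1: -0.2
Index 2: 2.7
Maximum logit = 2.7 at index 2

2


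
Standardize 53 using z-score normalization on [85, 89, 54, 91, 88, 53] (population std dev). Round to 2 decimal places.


Mean = (85 + 89 + 54 + 91 + 88 + 53) / 6 = 76.6667
Variance = sum((x_i - mean)^2) / n = 271.5556
Std = sqrt(271.5556) = 16.4789
Z = (x - mean) / std
= (53 - 76.6667) / 16.4789
= -23.6667 / 16.4789
= -1.44

-1.44


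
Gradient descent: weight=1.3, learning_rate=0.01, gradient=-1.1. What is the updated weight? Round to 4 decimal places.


w_new = w_old - lr * gradient
= 1.3 - 0.01 * -1.1
= 1.3 - (-0.011)
= 1.3110

1.3110


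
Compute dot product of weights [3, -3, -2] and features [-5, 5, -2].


Element-wise products:
3 * -5 = -15
-3 * 5 = -15
-2 * -2 = 4
Sum = -15 + -15 + 4
= -26

-26


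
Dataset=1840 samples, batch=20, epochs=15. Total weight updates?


Iterations per epoch = 1840 / 20 = 92
Total updates = iterations_per_epoch * epochs
= 92 * 15
= 1380

1380


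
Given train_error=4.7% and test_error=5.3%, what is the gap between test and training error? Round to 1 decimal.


Generalization gap = test_error - train_error
= 5.3 - 4.7
= 0.6%
A small gap suggests good generalization.

0.6


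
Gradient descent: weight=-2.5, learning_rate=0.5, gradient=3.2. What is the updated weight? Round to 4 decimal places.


w_new = w_old - lr * gradient
= -2.5 - 0.5 * 3.2
= -2.5 - (1.6)
= -4.1000

-4.1000


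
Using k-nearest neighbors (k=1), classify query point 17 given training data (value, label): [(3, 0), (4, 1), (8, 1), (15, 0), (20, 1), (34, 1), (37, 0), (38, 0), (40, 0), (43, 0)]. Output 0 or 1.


Distances from query 17:
Point 15 (class 0): distance = 2
K=1 nearest neighbors: classes = [0]
Votes for class 1: 0 / 1
Majority vote => class 0

0


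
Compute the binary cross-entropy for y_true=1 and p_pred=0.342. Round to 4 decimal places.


For y=1: Loss = -log(p)
= -log(0.342)
= -(-1.0729)
= 1.0729

1.0729


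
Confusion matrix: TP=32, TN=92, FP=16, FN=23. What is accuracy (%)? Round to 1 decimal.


Accuracy = (TP + TN) / (TP + TN + FP + FN) * 100
= (32 + 92) / (32 + 92 + 16 + 23)
= 124 / 163
= 0.7607
= 76.1%

76.1


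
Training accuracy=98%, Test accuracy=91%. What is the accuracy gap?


Gap = train_accuracy - test_accuracy
= 98 - 91
= 7%
This moderate gap may indicate mild overfitting.

7


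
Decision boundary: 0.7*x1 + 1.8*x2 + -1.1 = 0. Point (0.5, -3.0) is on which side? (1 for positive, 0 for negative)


Compute 0.7 * 0.5 + 1.8 * -3.0 + -1.1
= 0.35 + -5.4 + -1.1
= -6.15
Since -6.15 < 0, the point is on the negative side.

0


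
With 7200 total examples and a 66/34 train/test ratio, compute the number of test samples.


Train samples = 7200 * 66% = 4752
Test samples = 7200 - 4752
= 2448

2448


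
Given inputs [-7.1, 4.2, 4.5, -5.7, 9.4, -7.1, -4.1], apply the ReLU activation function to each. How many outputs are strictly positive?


ReLU(x) = max(0, x) for each element:
ReLU(-7.1) = 0
ReLU(4.2) = 4.2
ReLU(4.5) = 4.5
ReLU(-5.7) = 0
ReLU(9.4) = 9.4
ReLU(-7.1) = 0
ReLU(-4.1) = 0
Active neurons (>0): 3

3


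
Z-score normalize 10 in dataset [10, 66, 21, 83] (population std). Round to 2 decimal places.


Mean = (10 + 66 + 21 + 83) / 4 = 45.0
Variance = sum((x_i - mean)^2) / n = 921.5
Std = sqrt(921.5) = 30.3562
Z = (x - mean) / std
= (10 - 45.0) / 30.3562
= -35.0 / 30.3562
= -1.15

-1.15


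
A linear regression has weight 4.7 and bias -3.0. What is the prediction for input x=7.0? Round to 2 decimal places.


y = 4.7 * 7.0 + (-3.0)
= 32.9 + (-3.0)
= 29.90

29.90


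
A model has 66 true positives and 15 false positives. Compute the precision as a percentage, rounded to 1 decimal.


Precision = TP / (TP + FP) * 100
= 66 / (66 + 15)
= 66 / 81
= 0.8148
= 81.5%

81.5


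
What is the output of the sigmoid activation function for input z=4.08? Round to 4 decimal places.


sigmoid(z) = 1 / (1 + exp(-z))
exp(-(4.08)) = exp(-4.08) = 0.0169
1 + 0.0169 = 1.0169
1 / 1.0169 = 0.9834

0.9834


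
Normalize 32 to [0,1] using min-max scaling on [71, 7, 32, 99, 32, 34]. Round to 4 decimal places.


Min = 7, Max = 99
Range = 99 - 7 = 92
Scaled = (x - min) / (max - min)
= (32 - 7) / 92
= 25 / 92
= 0.2717

0.2717


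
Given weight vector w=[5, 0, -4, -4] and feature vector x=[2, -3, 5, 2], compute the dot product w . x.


Element-wise products:
5 * 2 = 10
0 * -3 = 0
-4 * 5 = -20
-4 * 2 = -8
Sum = 10 + 0 + -20 + -8
= -18

-18


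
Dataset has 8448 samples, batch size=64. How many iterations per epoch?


Iterations per epoch = dataset_size / batch_size
= 8448 / 64
= 132

132


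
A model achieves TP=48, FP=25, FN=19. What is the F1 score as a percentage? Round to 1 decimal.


Precision = TP / (TP + FP) = 48 / 73 = 0.6575
Recall = TP / (TP + FN) = 48 / 67 = 0.7164
F1 = 2 * P * R / (P + R)
= 2 * 0.6575 * 0.7164 / (0.6575 + 0.7164)
= 0.9421 / 1.374
= 0.6857
As percentage: 68.6%

68.6


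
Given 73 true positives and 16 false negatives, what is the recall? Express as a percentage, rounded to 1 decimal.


Recall = TP / (TP + FN) * 100
= 73 / (73 + 16)
= 73 / 89
= 0.8202
= 82.0%

82.0


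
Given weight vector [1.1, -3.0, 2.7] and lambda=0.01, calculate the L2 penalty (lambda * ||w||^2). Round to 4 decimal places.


Squaring each weight:
1.1^2 = 1.21
(-3.0)^2 = 9.0
2.7^2 = 7.29
Sum of squares = 17.5
Penalty = 0.01 * 17.5 = 0.1750

0.1750


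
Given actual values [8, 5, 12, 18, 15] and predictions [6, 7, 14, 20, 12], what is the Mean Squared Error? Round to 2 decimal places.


Differences: [2, -2, -2, -2, 3]
Squared errors: [4, 4, 4, 4, 9]
Sum of squared errors = 25
MSE = 25 / 5 = 5.00

5.00


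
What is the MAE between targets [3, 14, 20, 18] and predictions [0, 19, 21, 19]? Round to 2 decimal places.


Absolute errors: [3, 5, 1, 1]
Sum of absolute errors = 10
MAE = 10 / 4 = 2.50

2.50


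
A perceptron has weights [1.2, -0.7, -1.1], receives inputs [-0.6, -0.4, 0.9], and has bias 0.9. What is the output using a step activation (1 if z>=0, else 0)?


z = w . x + b
= 1.2*-0.6 + -0.7*-0.4 + -1.1*0.9 + 0.9
= -0.72 + 0.28 + -0.99 + 0.9
= -1.43 + 0.9
= -0.53
Since z = -0.53 < 0, output = 0

0


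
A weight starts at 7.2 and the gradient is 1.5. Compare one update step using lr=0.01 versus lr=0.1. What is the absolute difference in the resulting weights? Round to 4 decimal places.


With lr=0.01: w_new = 7.2 - 0.01 * 1.5 = 7.185
With lr=0.1: w_new = 7.2 - 0.1 * 1.5 = 7.05
Absolute difference = |7.185 - 7.05|
= 0.1350

0.1350


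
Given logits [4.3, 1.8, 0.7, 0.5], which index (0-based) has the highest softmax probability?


Softmax is a monotonic transformation, so it preserves the argmax.
We need to find the index of the maximum logit.
Index 0: 4.3
Index 1: 1.8
Index 2: 0.7
Index 3: 0.5
Maximum logit = 4.3 at index 0

0


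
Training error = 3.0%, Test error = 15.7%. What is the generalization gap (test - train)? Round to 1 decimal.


Generalization gap = test_error - train_error
= 15.7 - 3.0
= 12.7%
A large gap suggests overfitting.

12.7


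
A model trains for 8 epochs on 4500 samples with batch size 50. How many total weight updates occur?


Iterations per epoch = 4500 / 50 = 90
Total updates = iterations_per_epoch * epochs
= 90 * 8
= 720

720


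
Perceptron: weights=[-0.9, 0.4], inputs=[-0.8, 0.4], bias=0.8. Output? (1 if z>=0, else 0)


z = w . x + b
= -0.9*-0.8 + 0.4*0.4 + 0.8
= 0.72 + 0.16 + 0.8
= 0.88 + 0.8
= 1.68
Since z = 1.68 >= 0, output = 1

1
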